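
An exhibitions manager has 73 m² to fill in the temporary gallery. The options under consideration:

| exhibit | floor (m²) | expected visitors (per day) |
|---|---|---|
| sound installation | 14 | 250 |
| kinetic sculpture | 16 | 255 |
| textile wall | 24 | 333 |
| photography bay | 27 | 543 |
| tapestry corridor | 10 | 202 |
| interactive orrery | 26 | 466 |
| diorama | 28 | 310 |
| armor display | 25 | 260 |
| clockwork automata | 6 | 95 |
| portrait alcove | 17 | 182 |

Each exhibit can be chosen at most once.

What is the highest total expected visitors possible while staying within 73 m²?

Greedy by ratio would take photography bay + tapestry corridor + interactive orrery + clockwork automata: 69 m² used, total 1306.
Replace tapestry corridor with sound installation: the trade gains 48 net, giving 1354 at 73 m².
An exhaustive check of the 1024 subsets confirms 1354.

1354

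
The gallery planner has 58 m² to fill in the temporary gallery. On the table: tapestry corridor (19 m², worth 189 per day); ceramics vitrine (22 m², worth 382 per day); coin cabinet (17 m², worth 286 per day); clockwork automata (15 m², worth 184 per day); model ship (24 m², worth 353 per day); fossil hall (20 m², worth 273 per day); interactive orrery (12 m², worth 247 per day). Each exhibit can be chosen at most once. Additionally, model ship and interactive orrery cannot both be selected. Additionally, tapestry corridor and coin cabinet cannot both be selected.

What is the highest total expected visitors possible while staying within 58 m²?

Taking ceramics vitrine + coin cabinet + interactive orrery: 51 m² used, 915 in expected visitors.
Runner-up ceramics vitrine + fossil hall + interactive orrery tops out at 902.

915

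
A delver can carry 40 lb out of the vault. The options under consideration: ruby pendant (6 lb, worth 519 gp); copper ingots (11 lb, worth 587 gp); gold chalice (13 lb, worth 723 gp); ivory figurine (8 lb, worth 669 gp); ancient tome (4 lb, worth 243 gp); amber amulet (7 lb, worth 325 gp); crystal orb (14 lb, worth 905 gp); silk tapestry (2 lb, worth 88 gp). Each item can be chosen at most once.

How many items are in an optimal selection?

Optimal total is 2680.
For example ruby pendant + copper ingots + ivory figurine + crystal orb achieves it, using 39 lb.
All optima have 4 items.

4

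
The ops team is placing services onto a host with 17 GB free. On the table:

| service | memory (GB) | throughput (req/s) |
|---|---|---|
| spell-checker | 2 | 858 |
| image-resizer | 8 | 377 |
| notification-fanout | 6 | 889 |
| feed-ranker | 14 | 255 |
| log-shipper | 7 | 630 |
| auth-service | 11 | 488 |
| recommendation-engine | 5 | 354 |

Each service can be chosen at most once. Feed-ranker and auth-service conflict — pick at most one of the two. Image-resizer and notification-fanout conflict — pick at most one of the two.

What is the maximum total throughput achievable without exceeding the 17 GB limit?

Best packing: spell-checker + notification-fanout + log-shipper — 15 GB, 2377 total.
Runner-up spell-checker + notification-fanout + recommendation-engine tops out at 2101.

2377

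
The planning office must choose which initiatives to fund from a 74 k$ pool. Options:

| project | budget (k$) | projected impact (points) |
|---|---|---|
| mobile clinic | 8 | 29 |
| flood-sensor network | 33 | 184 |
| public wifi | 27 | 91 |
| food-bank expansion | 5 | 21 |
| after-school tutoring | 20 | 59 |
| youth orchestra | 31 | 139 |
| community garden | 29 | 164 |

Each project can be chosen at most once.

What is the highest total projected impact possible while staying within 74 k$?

377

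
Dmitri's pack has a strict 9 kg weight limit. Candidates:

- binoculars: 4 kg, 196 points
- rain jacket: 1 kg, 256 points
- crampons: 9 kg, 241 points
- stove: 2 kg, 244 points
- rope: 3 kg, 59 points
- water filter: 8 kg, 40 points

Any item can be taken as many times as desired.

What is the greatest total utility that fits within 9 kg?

By utility per kg: rain jacket 256.00, stove 122.00, binoculars 49.00, crampons 26.78 lead.
Taking 9×rain jacket: 9 kg used, 2304 in utility.
Every other selection either busts 9 kg or fails to beat 2304.

2304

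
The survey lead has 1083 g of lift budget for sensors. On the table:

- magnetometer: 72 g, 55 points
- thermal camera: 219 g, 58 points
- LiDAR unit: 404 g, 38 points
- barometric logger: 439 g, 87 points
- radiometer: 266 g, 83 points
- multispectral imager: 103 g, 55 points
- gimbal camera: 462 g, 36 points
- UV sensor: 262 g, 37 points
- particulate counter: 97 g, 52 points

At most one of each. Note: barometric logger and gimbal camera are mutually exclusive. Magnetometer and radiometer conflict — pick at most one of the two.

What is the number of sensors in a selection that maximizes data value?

Best achievable data value is 307.
For example magnetometer + thermal camera + barometric logger + multispectral imager + particulate counter achieves it, using 930 g.
All optima have 5 sensors.

5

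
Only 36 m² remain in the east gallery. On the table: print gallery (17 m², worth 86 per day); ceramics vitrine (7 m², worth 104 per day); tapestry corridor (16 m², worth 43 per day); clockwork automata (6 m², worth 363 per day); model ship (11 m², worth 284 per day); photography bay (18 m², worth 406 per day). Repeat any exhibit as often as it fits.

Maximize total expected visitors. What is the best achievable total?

The ratio ordering already packs tightly: 6×clockwork automata, 36 m², 2178.
That's the maximum — no swap from here does better than 2178.

2178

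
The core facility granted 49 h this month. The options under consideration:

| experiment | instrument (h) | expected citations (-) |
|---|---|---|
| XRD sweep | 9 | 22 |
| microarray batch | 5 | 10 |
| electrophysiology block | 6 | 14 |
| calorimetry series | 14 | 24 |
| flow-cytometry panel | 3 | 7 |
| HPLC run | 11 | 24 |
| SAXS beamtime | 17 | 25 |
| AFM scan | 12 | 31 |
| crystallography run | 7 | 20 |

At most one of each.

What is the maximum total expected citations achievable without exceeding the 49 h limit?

Best packing: XRD sweep + electrophysiology block + flow-cytometry panel + HPLC run + AFM scan + crystallography run — 48 h, 118 total.
Runner-up XRD sweep + microarray batch + flow-cytometry panel + HPLC run + AFM scan + crystallography run tops out at 114.

118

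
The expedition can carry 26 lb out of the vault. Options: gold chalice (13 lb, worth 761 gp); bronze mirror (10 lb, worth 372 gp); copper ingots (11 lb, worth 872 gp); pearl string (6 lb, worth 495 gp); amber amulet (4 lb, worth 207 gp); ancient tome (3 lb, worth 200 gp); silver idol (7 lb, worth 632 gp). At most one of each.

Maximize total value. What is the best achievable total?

Ranking by ratio (value/lb): silver idol 90.29, pearl string 82.50, copper ingots 79.27, ancient tome 66.67.
The ratio ordering already packs tightly: copper ingots + pearl string + silver idol, 24 lb, 1999.
The closest alternative, copper ingots + amber amulet + ancient tome + silver idol, reaches only 1911.

1999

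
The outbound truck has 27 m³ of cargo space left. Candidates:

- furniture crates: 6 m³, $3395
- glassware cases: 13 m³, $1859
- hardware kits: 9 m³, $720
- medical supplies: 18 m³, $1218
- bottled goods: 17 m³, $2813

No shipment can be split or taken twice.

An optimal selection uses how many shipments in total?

The maximum revenue within 27 m³ is 6208.
One optimal bundle: furniture crates + bottled goods (23 m³).
Every optimal selection uses 2 shipments.

2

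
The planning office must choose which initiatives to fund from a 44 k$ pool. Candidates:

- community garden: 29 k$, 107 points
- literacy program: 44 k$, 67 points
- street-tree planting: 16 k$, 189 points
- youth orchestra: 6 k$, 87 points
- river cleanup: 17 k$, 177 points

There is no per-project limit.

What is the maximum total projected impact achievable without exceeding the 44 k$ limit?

609

Best packing: 7×youth orchestra — 42 k$, 609 total.
Nothing else within 44 k$ beats 609.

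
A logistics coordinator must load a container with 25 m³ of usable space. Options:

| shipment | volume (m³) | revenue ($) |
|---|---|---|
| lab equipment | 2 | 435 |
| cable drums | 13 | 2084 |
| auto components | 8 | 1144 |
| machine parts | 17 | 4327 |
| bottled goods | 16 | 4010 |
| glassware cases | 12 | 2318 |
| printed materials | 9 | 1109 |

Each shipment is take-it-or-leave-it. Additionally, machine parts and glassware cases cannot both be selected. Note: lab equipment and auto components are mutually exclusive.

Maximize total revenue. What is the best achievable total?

5471

The ratio heuristic lands on lab equipment + machine parts (4762) but leaves 6 m³ idle.
The 2 m³ tied up in lab equipment is better spent on auto components — total rises to 5471 (25 m³).
That's the maximum — no feasible swap from here does better than 5471.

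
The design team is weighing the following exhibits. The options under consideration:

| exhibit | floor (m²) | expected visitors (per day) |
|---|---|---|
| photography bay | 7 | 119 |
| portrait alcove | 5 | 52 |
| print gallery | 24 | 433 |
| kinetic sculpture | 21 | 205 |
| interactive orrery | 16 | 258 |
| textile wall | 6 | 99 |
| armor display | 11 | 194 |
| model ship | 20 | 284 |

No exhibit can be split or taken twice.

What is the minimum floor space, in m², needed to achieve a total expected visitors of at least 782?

Need the lightest bundle worth ≥ 782.
print gallery + interactive orrery + textile wall reaches 790 using 46 m².
Below 46 m² the best achievable stays under 782.

46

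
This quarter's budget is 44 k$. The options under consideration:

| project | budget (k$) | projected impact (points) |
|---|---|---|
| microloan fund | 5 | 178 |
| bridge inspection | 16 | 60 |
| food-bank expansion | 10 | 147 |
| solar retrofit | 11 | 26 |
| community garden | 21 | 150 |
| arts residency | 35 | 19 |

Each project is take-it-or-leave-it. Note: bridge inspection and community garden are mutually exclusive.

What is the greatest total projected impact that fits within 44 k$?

By projected impact per k$: microloan fund 35.60, food-bank expansion 14.70, community garden 7.14, bridge inspection 3.75 lead.
Taking microloan fund + food-bank expansion + community garden: 36 k$ used, 475 in projected impact.
No other feasible combination exceeds 475.

475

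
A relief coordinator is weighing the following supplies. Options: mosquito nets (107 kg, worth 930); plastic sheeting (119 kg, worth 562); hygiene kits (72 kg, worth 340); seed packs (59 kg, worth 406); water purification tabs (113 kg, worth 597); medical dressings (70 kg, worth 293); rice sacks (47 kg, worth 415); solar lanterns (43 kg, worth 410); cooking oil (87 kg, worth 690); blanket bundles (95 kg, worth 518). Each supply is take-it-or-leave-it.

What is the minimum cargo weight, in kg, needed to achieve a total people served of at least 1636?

197

Need the lightest bundle worth ≥ 1636.
mosquito nets + rice sacks + solar lanterns reaches 1755 using 197 kg.
Below 197 kg the best achievable stays under 1636.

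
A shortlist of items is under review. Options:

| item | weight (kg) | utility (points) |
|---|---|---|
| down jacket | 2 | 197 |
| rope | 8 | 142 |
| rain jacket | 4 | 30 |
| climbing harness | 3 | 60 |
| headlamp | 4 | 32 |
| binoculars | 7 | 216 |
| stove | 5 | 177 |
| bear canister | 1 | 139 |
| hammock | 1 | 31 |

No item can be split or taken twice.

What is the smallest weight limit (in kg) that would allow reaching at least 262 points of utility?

Look for the lowest-weight combination reaching 262.
Taking down jacket + bear canister gives 336 (≥ 262) for 3 kg.
Below 3 kg the best achievable stays under 262.

3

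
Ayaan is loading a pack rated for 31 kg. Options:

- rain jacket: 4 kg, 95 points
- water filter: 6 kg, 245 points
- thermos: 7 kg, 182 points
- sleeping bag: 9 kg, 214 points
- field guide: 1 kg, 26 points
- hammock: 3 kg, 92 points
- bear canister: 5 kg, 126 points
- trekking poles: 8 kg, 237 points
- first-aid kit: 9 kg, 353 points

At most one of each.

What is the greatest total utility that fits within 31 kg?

1053

By utility per kg: water filter 40.83, first-aid kit 39.22, hammock 30.67 lead.
A density-first pass picks rain jacket + water filter + field guide + hammock + trekking poles + first-aid kit — 1048 at 31 kg.
Replace rain jacket and field guide with bear canister: the trade gains 5 net, giving 1053 at 31 kg.
Runner-up rain jacket + water filter + field guide + hammock + trekking poles + first-aid kit tops out at 1048.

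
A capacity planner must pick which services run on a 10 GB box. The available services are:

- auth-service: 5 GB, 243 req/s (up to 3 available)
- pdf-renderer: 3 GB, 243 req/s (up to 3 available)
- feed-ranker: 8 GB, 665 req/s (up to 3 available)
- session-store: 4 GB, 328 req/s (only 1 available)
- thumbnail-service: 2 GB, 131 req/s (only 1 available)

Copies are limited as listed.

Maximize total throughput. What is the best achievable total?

Taking the top-ratio services first gives feed-ranker + thumbnail-service for 796 (10 GB).
The 10 GB tied up in feed-ranker and thumbnail-service is better spent on 2×pdf-renderer + session-store — total rises to 814 (10 GB).

814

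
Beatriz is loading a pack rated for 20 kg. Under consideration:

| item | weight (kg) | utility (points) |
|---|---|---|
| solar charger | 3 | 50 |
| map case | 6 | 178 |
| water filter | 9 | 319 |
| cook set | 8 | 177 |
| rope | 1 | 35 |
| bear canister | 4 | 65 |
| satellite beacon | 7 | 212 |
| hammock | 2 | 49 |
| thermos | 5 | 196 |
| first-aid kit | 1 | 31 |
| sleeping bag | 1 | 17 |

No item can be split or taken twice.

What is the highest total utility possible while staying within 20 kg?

Filling by ratio: water filter + rope + hammock + thermos + first-aid kit + sleeping bag for 647, with 1 kg left unused.
But map case + water filter + thermos fits in 20 kg and reaches 693.

693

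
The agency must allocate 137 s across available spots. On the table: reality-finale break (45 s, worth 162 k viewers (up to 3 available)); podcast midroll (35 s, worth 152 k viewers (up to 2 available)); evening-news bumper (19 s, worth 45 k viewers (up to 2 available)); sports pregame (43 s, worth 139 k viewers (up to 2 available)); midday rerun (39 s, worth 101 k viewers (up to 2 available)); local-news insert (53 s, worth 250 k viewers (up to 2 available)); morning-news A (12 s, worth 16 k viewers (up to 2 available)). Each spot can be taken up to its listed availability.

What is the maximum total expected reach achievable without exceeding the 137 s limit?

570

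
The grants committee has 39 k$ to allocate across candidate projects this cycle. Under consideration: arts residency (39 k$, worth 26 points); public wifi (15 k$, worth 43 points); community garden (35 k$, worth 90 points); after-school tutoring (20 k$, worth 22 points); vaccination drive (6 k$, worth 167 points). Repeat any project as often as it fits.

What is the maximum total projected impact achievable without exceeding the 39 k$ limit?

1002

The ratio ordering already packs tightly: 6×vaccination drive, 36 k$, 1002.
No other feasible combination exceeds 1002.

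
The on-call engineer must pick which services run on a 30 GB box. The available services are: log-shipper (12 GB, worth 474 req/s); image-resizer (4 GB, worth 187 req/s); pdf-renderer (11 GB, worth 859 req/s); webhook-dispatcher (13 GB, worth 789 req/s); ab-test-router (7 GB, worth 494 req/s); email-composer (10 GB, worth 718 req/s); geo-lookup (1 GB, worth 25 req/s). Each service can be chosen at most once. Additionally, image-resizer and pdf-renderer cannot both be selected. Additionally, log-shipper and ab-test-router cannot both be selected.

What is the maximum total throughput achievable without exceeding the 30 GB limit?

2096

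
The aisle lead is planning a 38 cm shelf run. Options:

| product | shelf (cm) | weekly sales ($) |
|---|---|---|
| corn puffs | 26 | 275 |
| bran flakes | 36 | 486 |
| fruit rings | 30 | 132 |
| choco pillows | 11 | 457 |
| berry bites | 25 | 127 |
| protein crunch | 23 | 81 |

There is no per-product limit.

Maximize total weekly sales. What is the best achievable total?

1371

By weekly sales per cm: choco pillows 41.55, bran flakes 13.50, corn puffs 10.58, berry bites 5.08 lead.
Taking 3×choco pillows: 33 cm used, 1371 in weekly sales.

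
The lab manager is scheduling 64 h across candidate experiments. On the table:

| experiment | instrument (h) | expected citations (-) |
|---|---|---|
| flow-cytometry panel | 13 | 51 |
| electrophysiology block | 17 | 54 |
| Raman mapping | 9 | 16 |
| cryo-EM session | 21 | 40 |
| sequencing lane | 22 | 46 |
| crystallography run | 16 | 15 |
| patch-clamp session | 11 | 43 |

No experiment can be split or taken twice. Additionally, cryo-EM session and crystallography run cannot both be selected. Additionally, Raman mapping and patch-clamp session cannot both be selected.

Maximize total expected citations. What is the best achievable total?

194

Ranking by ratio (expected citations/h): flow-cytometry panel 3.92, patch-clamp session 3.91, electrophysiology block 3.18, sequencing lane 2.09.
The ratio ordering already packs tightly: flow-cytometry panel + electrophysiology block + sequencing lane + patch-clamp session, 63 h, 194.
Next best is flow-cytometry panel + electrophysiology block + cryo-EM session + patch-clamp session at 188 (62 h) — short by 6.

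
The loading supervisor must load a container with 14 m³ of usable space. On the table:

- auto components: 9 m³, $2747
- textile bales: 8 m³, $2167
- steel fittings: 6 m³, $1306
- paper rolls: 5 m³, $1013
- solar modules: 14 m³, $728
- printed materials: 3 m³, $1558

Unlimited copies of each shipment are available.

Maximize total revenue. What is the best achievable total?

6232

Ranking by ratio (revenue/m³): printed materials 519.33, auto components 305.22, textile bales 270.88, steel fittings 217.67.
Taking 4×printed materials: 12 m³ used, 6232 in revenue.
The spare 2 m³ is too small for any remaining shipment, and no exchange beats 6232.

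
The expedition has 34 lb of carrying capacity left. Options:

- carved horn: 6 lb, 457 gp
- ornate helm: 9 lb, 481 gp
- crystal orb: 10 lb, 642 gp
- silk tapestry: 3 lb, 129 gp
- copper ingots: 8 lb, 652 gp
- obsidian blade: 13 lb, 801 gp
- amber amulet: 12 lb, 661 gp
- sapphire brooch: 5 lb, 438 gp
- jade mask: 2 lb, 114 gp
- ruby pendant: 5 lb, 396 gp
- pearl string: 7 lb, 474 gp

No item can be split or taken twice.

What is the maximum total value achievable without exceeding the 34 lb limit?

2585

Filling by ratio: carved horn + copper ingots + sapphire brooch + jade mask + ruby pendant + pearl string for 2531, with 1 lb left unused.
The 9 lb tied up in jade mask and pearl string is better spent on crystal orb — total rises to 2585 (34 lb).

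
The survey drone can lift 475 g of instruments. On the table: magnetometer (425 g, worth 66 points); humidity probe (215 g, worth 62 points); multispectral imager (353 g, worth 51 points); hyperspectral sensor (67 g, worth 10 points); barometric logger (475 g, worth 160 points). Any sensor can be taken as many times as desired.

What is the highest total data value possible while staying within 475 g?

160

Taking barometric logger: 475 g used, 160 in data value.
Every other selection either busts 475 g or fails to beat 160.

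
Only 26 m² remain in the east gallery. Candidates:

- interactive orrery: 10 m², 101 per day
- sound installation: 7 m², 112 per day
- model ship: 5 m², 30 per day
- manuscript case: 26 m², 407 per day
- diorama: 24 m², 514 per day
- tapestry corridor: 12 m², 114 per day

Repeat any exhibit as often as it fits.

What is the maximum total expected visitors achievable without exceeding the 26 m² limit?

Taking diorama: 24 m² used, 514 in expected visitors.

514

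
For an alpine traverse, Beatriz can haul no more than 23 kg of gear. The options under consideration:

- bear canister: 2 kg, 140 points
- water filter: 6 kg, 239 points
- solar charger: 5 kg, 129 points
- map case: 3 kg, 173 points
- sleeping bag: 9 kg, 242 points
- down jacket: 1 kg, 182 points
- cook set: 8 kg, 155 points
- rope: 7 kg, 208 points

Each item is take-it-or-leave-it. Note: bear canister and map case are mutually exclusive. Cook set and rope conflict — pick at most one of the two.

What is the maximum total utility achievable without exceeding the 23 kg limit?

Best packing: bear canister + water filter + solar charger + sleeping bag + down jacket — 23 kg, 932 total.

932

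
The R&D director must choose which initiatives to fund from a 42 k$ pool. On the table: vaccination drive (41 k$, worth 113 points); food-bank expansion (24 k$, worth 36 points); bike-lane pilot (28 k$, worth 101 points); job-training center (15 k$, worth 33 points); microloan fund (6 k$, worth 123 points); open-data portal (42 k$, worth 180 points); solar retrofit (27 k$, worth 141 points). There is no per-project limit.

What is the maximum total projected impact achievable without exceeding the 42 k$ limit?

861

Best packing: 7×microloan fund — 42 k$, 861 total.
Every other selection either busts 42 k$ or fails to beat 861.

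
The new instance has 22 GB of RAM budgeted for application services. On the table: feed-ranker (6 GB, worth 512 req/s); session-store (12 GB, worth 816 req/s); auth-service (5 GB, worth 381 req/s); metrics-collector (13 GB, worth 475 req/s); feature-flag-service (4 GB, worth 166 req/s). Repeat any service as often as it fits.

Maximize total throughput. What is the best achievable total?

1786

By throughput per GB: feed-ranker 85.33, auth-service 76.20, session-store 68.00, feature-flag-service 41.50 lead.
Greedy by ratio would take 3×feed-ranker + feature-flag-service: 22 GB used, total 1702.
Dropping feed-ranker and feature-flag-service frees 10 GB; slotting in 2×auth-service (10 GB) lifts the total to 1786 at 22 GB.
Every other selection either busts 22 GB or fails to beat 1786.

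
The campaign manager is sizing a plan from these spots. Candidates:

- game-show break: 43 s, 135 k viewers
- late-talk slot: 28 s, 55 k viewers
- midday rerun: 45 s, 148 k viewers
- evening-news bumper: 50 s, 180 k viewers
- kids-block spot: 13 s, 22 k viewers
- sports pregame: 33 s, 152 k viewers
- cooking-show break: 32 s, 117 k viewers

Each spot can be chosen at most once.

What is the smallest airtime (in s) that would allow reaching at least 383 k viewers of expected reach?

Look for the lowest-airtime combination reaching 383.
game-show break + sports pregame + cooking-show break reaches 404 using 108 s.
Below 108 s the best achievable stays under 383.

108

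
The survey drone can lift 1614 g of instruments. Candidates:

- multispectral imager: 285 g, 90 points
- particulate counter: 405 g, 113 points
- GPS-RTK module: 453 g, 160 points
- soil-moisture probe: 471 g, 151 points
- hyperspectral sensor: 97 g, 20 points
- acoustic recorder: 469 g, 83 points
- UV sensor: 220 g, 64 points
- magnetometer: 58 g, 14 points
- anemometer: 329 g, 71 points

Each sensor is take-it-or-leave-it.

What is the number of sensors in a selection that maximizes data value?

The maximum data value within 1614 g is 514.
For example multispectral imager + particulate counter + GPS-RTK module + soil-moisture probe achieves it, using 1614 g.
All optima have 4 sensors.

4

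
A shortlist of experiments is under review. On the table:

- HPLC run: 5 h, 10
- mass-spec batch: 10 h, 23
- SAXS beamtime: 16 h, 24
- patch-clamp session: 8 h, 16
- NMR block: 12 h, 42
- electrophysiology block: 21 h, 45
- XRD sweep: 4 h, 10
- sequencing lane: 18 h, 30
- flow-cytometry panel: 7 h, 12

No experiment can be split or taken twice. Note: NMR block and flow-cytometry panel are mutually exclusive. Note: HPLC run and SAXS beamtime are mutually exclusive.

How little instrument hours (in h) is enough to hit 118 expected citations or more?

47

Look for the lowest-instrument combination reaching 118.
mass-spec batch + NMR block + electrophysiology block + XRD sweep: 120 expected citations at 47 h.
Any bundle with less than 47 h falls short of 118.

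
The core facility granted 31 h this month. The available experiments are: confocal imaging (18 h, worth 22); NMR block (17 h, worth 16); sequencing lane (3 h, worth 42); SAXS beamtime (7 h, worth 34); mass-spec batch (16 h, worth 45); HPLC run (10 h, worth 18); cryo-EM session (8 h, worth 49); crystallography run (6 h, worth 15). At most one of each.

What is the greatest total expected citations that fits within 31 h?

143

Ranking by ratio (expected citations/h): sequencing lane 14.00, cryo-EM session 6.12, SAXS beamtime 4.86.
Filling by ratio: sequencing lane + SAXS beamtime + cryo-EM session + crystallography run for 140, with 7 h left unused.
Replace crystallography run with HPLC run: the trade gains 3 net, giving 143 at 28 h.
The closest alternative, sequencing lane + SAXS beamtime + cryo-EM session + crystallography run, reaches only 140.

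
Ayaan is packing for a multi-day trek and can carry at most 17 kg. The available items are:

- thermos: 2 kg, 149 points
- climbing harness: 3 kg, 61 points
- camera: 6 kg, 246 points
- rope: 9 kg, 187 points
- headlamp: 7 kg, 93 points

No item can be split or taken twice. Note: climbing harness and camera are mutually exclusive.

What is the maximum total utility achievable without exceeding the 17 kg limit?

By utility per kg: thermos 74.50, camera 41.00, rope 20.78, climbing harness 20.33 lead.
Thermos + camera + rope uses 17 of the 17 kg and totals 582.
Next best is thermos + camera + headlamp at 488 (15 kg) — short by 94.

582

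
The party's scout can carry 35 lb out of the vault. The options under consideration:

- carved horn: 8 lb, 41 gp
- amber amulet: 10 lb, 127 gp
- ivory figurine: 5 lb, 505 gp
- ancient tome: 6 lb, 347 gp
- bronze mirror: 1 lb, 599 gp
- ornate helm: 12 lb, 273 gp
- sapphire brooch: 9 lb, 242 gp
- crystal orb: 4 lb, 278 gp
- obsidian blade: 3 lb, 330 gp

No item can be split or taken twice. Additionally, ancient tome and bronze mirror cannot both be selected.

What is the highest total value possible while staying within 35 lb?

2227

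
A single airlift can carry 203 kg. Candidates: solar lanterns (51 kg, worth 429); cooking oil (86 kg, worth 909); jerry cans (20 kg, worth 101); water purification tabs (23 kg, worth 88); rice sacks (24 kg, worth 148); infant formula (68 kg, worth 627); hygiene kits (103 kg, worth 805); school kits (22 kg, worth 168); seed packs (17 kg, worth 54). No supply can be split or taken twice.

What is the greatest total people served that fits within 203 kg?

1852

Best packing: cooking oil + rice sacks + infant formula + school kits — 200 kg, 1852 total.
Nothing else within 203 kg beats 1852.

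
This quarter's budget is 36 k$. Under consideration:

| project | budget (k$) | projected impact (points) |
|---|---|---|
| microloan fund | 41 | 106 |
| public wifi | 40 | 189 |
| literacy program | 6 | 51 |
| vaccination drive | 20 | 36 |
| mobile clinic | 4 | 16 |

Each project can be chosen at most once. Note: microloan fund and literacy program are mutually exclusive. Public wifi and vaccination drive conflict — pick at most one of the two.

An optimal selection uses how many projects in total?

3

The maximum projected impact within 36 k$ is 103.
One optimal bundle: literacy program + vaccination drive + mobile clinic (30 k$).
Any selection reaching 103 contains exactly 3 projects.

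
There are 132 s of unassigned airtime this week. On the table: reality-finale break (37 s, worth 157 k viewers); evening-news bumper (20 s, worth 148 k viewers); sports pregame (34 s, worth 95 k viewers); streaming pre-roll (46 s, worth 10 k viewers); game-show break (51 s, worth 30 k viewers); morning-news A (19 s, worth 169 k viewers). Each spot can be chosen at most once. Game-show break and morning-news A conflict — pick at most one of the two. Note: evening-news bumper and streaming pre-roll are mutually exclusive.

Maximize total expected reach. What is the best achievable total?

Best packing: reality-finale break + evening-news bumper + sports pregame + morning-news A — 110 s, 569 total.
Every other selection either busts 132 s or breaks a pairing rule or fails to beat 569.

569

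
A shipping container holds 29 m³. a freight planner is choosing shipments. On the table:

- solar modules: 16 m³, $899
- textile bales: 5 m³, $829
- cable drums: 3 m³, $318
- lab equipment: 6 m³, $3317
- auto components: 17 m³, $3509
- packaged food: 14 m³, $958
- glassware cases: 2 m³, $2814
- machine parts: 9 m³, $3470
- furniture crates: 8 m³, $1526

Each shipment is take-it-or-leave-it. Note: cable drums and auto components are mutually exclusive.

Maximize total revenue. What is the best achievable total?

11445

Density check — glassware cases 1407.00, lab equipment 552.83, machine parts 385.56, auto components 206.41 are the best per m³.
Taking cable drums + lab equipment + glassware cases + machine parts + furniture crates: 28 m³ used, 11445 in revenue.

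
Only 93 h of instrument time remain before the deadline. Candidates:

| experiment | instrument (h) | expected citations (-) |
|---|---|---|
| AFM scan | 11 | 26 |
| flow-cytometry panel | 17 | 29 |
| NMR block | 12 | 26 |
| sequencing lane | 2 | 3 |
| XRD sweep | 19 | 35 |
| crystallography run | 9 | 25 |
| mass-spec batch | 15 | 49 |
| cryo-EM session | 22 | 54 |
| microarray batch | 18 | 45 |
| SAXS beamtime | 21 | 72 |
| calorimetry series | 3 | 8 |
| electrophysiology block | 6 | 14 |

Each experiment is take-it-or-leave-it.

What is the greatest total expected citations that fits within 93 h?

262

By expected citations per h: SAXS beamtime 3.43, mass-spec batch 3.27, crystallography run 2.78, calorimetry series 2.67 lead.
Taking the top-ratio experiments first gives sequencing lane + crystallography run + mass-spec batch + cryo-EM session + microarray batch + SAXS beamtime + calorimetry series for 256 (90 h).
The 3 h tied up in calorimetry series is better spent on electrophysiology block — total rises to 262 (93 h).
Every other selection either busts 93 h or fails to beat 262.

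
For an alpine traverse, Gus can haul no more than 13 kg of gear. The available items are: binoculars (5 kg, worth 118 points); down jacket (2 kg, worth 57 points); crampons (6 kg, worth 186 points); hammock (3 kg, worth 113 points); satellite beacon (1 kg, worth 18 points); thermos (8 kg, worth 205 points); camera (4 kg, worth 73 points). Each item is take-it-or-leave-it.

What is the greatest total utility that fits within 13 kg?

Density check — hammock 37.67, crampons 31.00, down jacket 28.50, thermos 25.62 are the best per kg.
Greedy by ratio would take down jacket + crampons + hammock + satellite beacon: 12 kg used, total 374.
Replace crampons and satellite beacon with thermos: the trade gains 1 net, giving 375 at 13 kg.
Next best is down jacket + crampons + hammock + satellite beacon at 374 (12 kg) — short by 1.

375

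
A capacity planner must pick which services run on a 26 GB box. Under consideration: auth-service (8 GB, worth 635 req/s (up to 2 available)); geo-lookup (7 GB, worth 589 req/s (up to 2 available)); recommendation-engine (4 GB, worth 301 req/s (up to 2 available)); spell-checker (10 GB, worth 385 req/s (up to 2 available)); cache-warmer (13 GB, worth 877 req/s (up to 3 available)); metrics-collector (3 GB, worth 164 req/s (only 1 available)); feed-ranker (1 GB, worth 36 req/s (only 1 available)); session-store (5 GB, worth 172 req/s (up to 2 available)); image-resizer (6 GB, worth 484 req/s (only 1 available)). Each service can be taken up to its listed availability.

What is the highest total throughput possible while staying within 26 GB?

2114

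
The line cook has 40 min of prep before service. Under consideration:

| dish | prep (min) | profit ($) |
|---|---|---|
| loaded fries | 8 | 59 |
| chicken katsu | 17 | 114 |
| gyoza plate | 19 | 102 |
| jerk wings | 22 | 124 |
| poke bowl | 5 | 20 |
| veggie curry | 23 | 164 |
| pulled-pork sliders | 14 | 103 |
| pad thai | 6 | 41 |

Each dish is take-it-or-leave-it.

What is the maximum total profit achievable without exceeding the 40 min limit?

The ratio heuristic lands on loaded fries + poke bowl + pulled-pork sliders + pad thai (223) but leaves 7 min idle.
Reworking the packing: chicken katsu + veggie curry uses 40 min and improves the total to 278.
The closest alternative, loaded fries + chicken katsu + pulled-pork sliders, reaches only 276.

278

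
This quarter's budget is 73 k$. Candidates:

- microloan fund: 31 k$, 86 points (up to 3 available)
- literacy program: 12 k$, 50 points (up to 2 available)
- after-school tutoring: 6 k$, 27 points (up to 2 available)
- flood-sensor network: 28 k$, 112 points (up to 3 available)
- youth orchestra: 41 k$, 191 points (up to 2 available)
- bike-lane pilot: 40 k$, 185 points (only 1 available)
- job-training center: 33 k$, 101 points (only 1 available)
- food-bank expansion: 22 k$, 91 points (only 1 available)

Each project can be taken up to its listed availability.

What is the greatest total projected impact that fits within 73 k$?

318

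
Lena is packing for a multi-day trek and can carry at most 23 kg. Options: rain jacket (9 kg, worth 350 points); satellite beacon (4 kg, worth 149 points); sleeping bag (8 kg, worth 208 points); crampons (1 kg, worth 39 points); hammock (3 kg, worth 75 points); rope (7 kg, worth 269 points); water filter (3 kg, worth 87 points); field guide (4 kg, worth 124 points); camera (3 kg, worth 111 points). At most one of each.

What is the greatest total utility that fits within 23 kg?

879

A density-first pass picks rain jacket + satellite beacon + crampons + rope — 807 at 21 kg.
Replace crampons with camera: the trade gains 72 net, giving 879 at 23 kg.
Runner-up rain jacket + crampons + rope + water filter + camera tops out at 856.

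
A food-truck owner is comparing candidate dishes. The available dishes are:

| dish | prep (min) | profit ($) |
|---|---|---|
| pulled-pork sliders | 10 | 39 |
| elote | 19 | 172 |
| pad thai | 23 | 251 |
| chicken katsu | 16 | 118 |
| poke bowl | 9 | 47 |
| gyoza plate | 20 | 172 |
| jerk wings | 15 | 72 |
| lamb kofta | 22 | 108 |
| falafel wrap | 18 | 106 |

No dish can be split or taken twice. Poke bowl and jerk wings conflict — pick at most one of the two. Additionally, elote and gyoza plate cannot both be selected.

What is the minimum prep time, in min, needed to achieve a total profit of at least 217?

23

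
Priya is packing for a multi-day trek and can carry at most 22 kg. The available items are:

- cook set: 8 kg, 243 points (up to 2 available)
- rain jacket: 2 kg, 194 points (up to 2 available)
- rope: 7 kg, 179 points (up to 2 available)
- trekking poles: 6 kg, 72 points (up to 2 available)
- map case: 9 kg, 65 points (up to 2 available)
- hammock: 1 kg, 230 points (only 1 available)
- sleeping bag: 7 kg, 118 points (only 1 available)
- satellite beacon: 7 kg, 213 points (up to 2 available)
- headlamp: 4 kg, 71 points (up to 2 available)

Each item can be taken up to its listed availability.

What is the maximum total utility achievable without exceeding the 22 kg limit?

1104

Filling by ratio: 2×rain jacket + hammock + 2×satellite beacon for 1044, with 3 kg left unused.
Replace 2×satellite beacon with 2×cook set: the trade gains 60 net, giving 1104 at 21 kg.
That's the maximum — no swap from here does better than 1104.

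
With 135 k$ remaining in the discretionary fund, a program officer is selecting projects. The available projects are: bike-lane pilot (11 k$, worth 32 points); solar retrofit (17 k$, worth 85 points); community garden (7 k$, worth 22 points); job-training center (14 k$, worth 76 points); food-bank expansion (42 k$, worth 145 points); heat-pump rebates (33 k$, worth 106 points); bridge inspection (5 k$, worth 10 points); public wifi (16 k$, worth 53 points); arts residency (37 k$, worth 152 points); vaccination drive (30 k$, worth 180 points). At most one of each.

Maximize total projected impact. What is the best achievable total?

600

Density check — vaccination drive 6.00, job-training center 5.43, solar retrofit 5.00, arts residency 4.11 are the best per k$.
Taking bike-lane pilot + solar retrofit + community garden + job-training center + public wifi + arts residency + vaccination drive: 132 k$ used, 600 in projected impact.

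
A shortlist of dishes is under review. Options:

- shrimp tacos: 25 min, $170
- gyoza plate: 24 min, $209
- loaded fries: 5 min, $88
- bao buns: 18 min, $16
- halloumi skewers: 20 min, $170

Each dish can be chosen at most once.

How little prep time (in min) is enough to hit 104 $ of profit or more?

20

Look for the lowest-prep combination reaching 104.
halloumi skewers: 170 profit at 20 min.
Below 20 min the best achievable stays under 104.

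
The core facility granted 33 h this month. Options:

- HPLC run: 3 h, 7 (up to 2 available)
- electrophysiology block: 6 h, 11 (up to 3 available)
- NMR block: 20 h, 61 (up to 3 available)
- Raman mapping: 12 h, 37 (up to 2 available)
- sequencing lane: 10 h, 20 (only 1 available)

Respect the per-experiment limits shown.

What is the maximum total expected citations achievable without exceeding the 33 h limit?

98

Ranking by ratio (expected citations/h): Raman mapping 3.08, NMR block 3.05, HPLC run 2.33.
The ratio heuristic lands on 2×HPLC run + 2×Raman mapping (88) but leaves 3 h idle.
Replace 2×HPLC run and Raman mapping with NMR block: the trade gains 10 net, giving 98 at 32 h.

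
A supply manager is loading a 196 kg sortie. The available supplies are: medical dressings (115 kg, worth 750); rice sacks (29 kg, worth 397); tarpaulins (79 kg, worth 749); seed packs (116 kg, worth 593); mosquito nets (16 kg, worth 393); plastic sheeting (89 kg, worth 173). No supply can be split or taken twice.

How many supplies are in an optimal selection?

3

Best achievable people served is 1540.
medical dressings + rice sacks + mosquito nets hits 1540 at 160 kg.
All optima have 3 supplies.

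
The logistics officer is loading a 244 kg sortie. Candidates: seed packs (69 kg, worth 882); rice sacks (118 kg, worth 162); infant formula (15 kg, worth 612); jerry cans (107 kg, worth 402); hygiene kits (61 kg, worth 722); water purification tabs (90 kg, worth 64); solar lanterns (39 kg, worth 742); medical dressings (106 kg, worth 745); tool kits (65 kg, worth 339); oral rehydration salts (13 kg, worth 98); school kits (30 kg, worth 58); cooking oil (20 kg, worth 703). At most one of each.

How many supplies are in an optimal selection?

6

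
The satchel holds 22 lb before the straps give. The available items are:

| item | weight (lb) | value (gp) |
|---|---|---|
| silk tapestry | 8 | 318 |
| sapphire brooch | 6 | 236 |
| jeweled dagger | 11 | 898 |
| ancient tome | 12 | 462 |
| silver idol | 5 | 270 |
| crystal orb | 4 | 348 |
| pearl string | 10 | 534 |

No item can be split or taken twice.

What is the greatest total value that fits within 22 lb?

Best packing: jeweled dagger + silver idol + crystal orb — 20 lb, 1516 total.
The spare 2 lb is too small for any remaining item, and no exchange beats 1516.

1516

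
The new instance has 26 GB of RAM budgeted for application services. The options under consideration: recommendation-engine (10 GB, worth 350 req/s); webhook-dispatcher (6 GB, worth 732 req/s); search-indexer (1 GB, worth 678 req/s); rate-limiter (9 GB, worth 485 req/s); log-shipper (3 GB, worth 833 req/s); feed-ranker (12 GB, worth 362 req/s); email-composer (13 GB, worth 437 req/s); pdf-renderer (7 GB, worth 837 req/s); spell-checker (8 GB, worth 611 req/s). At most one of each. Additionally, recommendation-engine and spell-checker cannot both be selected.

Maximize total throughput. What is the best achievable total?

3691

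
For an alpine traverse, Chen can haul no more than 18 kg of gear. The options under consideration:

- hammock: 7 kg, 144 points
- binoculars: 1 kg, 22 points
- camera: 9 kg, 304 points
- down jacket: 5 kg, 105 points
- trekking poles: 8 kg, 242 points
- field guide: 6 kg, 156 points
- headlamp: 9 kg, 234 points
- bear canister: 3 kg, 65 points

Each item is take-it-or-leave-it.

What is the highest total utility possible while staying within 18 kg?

568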